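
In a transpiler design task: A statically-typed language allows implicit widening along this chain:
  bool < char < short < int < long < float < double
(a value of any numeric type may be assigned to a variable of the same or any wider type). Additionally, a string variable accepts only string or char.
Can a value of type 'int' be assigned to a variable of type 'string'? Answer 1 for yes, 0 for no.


Target variable type: string
Source value type: int
Rule: string accepts only {string, char}
  source 'int' in {string, char}? No
Result: 0

0


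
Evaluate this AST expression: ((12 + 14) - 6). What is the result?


Expression: ((12 + 14) - 6)
Evaluating step by step:
  12 + 14 = 26
  26 - 6 = 20
Result: 20

20


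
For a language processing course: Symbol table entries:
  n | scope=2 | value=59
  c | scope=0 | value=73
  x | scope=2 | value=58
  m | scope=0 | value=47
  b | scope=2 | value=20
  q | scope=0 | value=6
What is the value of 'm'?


Searching symbol table for 'm':
  n | scope=2 | value=59
  c | scope=0 | value=73
  x | scope=2 | value=58
  m | scope=0 | value=47 <- MATCH
  b | scope=2 | value=20
  q | scope=0 | value=6
Found 'm' at scope 0 with value 47

47


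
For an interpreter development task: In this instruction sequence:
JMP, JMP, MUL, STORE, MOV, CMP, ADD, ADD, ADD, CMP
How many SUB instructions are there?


Scanning instruction sequence for SUB:
  Position 1: JMP
  Position 2: JMP
  Position 3: MUL
  Position 4: STORE
  Position 5: MOV
  Position 6: CMP
  Position 7: ADD
  Position 8: ADD
  Position 9: ADD
  Position 10: CMP
Matches at positions: []
Total SUB count: 0

0


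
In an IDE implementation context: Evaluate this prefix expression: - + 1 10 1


Parsing prefix expression: - + 1 10 1
Step 1: Innermost operation '+ 1 10'
  1 + 10 = 11
Step 2: Outer operation '- [11] 1'
  11 - 1 = 10

10


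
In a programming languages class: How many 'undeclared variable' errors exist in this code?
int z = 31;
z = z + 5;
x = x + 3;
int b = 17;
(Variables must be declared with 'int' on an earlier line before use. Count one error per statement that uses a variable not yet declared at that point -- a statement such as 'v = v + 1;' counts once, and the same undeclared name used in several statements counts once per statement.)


Scanning code line by line:
  Line 1: declare 'z' -> declared = ['z']
  Line 2: use 'z' -> OK (declared)
  Line 3: use 'x' -> ERROR (undeclared)
  Line 4: declare 'b' -> declared = ['b', 'z']
Total undeclared variable errors: 1

1


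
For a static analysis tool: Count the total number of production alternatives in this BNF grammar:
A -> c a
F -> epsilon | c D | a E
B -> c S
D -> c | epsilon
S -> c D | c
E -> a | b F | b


Counting alternatives per rule:
  A: 1 alternative(s)
  F: 3 alternative(s)
  B: 1 alternative(s)
  D: 2 alternative(s)
  S: 2 alternative(s)
  E: 3 alternative(s)
Sum: 1 + 3 + 1 + 2 + 2 + 3 = 12

12


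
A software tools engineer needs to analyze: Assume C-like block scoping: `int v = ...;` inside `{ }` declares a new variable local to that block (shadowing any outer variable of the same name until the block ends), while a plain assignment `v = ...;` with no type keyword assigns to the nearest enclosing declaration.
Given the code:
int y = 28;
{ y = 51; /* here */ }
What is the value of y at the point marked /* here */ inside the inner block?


Analyzing scoping rules:
Outer scope: declares y = 28
Inner block: 'y = 51;' has no type keyword, so it is an assignment to the outer y (no shadowing)
Inside the block, after the assignment -> 51
Result: 51

51


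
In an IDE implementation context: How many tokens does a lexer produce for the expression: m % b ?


Scanning 'm % b'
Token 1: 'm' -> identifier
Token 2: '%' -> operator
Token 3: 'b' -> identifier
Total tokens: 3

3


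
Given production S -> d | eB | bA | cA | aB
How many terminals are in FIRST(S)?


Production: S -> d | eB | bA | cA | aB
Examining each alternative for leading terminals:
  S -> d : first terminal = 'd'
  S -> eB : first terminal = 'e'
  S -> bA : first terminal = 'b'
  S -> cA : first terminal = 'c'
  S -> aB : first terminal = 'a'
FIRST(S) = {a, b, c, d, e}
Count: 5

5


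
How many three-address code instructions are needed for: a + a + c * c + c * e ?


Expression: a + a + c * c + c * e
Generating three-address code (respecting * over +/- precedence):
  Instruction 1: t1 = c * c
  Instruction 2: t2 = c * e
  Instruction 3: t3 = a + a
  Instruction 4: t4 = t3 + t1
  Instruction 5: t5 = t4 + t2
Total instructions: 5

5


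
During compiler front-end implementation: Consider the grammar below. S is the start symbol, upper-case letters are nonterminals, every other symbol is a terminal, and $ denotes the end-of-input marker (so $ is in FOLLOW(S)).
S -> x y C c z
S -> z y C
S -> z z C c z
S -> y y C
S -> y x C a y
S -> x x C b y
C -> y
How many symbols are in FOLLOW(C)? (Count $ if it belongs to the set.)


S is the start symbol and does not occur in any rule body, so FOLLOW(S) = {$}.
Examining every occurrence of C in a rule body:
  S -> x y C c z : C is followed by terminal 'c' -> add 'c'
  S -> z y C : C is at the right end -> add FOLLOW(S) = {$}
  S -> z z C c z : C is followed by terminal 'c' -> add 'c' (already in the set)
  S -> y y C : C is at the right end -> add FOLLOW(S) = {$} (already in the set)
  S -> y x C a y : C is followed by terminal 'a' -> add 'a'
  S -> x x C b y : C is followed by terminal 'b' -> add 'b'
  C -> y : C does not occur in the body -> contributes nothing
FOLLOW(C) = {a, b, c, $}
Count: 4

4


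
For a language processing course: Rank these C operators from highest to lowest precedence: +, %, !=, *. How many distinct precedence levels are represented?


Looking up precedence for each operator:
  + -> precedence 5
  % -> precedence 6
  != -> precedence 3
  * -> precedence 6
Sorted highest to lowest: %, *, +, !=
Distinct precedence values: [6, 5, 3]
Number of distinct levels: 3

3


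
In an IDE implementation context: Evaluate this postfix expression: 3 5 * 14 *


Processing tokens left to right:
Push 3, Push 5
Pop 3 and 5, compute 3 * 5 = 15, push 15
Push 14
Pop 15 and 14, compute 15 * 14 = 210, push 210
Stack result: 210

210


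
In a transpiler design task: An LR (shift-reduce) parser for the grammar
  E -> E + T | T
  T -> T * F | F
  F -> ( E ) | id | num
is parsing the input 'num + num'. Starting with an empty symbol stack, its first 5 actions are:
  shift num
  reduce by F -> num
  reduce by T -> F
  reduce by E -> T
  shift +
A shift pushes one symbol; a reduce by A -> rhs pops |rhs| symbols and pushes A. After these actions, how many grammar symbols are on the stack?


Tracking the symbol stack through each action:
  Action 1: shift 'num' : push -> stack = [num] (size 1)
  Action 2: reduce by F -> num : pop 1, push F -> stack = [F] (size 1)
  Action 3: reduce by T -> F : pop 1, push T -> stack = [T] (size 1)
  Action 4: reduce by E -> T : pop 1, push E -> stack = [E] (size 1)
  Action 5: shift '+' : push -> stack = [E, +] (size 2)
Final stack size: 2

2


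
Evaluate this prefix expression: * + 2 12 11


Parsing prefix expression: * + 2 12 11
Step 1: Innermost operation '+ 2 12'
  2 + 12 = 14
Step 2: Outer operation '* [14] 11'
  14 * 11 = 154

154


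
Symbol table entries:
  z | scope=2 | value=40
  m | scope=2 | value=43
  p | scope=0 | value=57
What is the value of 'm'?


Searching symbol table for 'm':
  z | scope=2 | value=40
  m | scope=2 | value=43 <- MATCH
  p | scope=0 | value=57
Found 'm' at scope 2 with value 43

43


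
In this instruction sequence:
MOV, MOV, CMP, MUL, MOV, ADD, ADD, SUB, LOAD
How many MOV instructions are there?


Scanning instruction sequence for MOV:
  Position 1: MOV <- MATCH
  Position 2: MOV <- MATCH
  Position 3: CMP
  Position 4: MUL
  Position 5: MOV <- MATCH
  Position 6: ADD
  Position 7: ADD
  Position 8: SUB
  Position 9: LOAD
Matches at positions: [1, 2, 5]
Total MOV count: 3

3


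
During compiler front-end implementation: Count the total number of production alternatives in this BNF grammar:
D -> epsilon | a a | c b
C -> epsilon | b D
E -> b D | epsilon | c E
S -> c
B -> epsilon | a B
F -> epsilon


Counting alternatives per rule:
  D: 3 alternative(s)
  C: 2 alternative(s)
  E: 3 alternative(s)
  S: 1 alternative(s)
  B: 2 alternative(s)
  F: 1 alternative(s)
Sum: 3 + 2 + 3 + 1 + 2 + 1 = 12

12


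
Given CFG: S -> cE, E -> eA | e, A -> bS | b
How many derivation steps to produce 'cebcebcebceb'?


Grammar: S -> cE, E -> eA | e, A -> bS | b
Deriving 'cebcebcebceb':
Step 1: S -> cE => cE
Step 2: E -> eA => ceA
Step 3: A -> bS => cebS
Step 4: S -> cE => cebcE
Step 5: E -> eA => cebceA
Step 6: A -> bS => cebcebS
Step 7: S -> cE => cebcebcE
Step 8: E -> eA => cebcebceA
Step 9: A -> bS => cebcebcebS
Step 10: S -> cE => cebcebcebcE
Step 11: E -> eA => cebcebcebceA
Step 12: A -> b => cebcebcebceb
Total derivation steps: 12

12


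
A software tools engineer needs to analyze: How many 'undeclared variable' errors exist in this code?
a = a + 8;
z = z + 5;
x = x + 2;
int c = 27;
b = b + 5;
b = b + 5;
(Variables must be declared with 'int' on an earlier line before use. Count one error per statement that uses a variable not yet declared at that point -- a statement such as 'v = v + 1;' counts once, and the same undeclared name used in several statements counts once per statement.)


Scanning code line by line:
  Line 1: use 'a' -> ERROR (undeclared)
  Line 2: use 'z' -> ERROR (undeclared)
  Line 3: use 'x' -> ERROR (undeclared)
  Line 4: declare 'c' -> declared = ['c']
  Line 5: use 'b' -> ERROR (undeclared)
  Line 6: use 'b' -> ERROR (undeclared)
Total undeclared variable errors: 5

5


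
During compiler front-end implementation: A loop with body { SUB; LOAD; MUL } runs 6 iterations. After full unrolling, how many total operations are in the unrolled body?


Loop body operations: SUB, LOAD, MUL (3 ops per iteration)
Unrolling 6 iterations:
  Iteration 1: SUB, LOAD, MUL (3 ops)
  Iteration 2: SUB, LOAD, MUL (3 ops)
  Iteration 3: SUB, LOAD, MUL (3 ops)
  Iteration 4: SUB, LOAD, MUL (3 ops)
  Iteration 5: SUB, LOAD, MUL (3 ops)
  Iteration 6: SUB, LOAD, MUL (3 ops)
Total: 6 iterations * 3 ops/iter = 18 operations

18


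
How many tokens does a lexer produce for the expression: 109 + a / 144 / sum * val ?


Scanning '109 + a / 144 / sum * val'
Token 1: '109' -> integer_literal
Token 2: '+' -> operator
Token 3: 'a' -> identifier
Token 4: '/' -> operator
Token 5: '144' -> integer_literal
Token 6: '/' -> operator
Token 7: 'sum' -> identifier
Token 8: '*' -> operator
Token 9: 'val' -> identifier
Total tokens: 9

9


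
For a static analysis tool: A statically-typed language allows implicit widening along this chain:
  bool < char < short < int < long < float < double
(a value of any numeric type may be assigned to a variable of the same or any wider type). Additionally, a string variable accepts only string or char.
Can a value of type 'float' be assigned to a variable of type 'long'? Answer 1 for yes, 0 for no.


Target variable type: long
Source value type: float
Numeric ranks: float=5, long=4
Widening allowed iff rank(source) <= rank(target): 5 <= 4? No
Result: 0

0


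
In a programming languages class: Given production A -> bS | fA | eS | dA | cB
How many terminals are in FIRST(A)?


Production: A -> bS | fA | eS | dA | cB
Examining each alternative for leading terminals:
  A -> bS : first terminal = 'b'
  A -> fA : first terminal = 'f'
  A -> eS : first terminal = 'e'
  A -> dA : first terminal = 'd'
  A -> cB : first terminal = 'c'
FIRST(A) = {b, c, d, e, f}
Count: 5

5


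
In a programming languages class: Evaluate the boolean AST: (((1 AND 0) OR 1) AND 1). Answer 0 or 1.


Step 1: Evaluate inner node
  1 AND 0 = 0
Step 2: Evaluate next node
  0 OR 1 = 1
Step 3: Evaluate root node
  1 AND 1 = 1

1


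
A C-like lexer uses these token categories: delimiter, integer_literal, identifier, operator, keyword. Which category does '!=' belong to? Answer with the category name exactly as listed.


Token: '!='
Checking categories:
  identifier: no
  integer_literal: no
  operator: YES
  keyword: no
  delimiter: no
Category: operator

operator


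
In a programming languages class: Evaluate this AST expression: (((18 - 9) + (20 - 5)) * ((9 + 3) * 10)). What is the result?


Expression: (((18 - 9) + (20 - 5)) * ((9 + 3) * 10))
Evaluating step by step:
  18 - 9 = 9
  20 - 5 = 15
  9 + 15 = 24
  9 + 3 = 12
  12 * 10 = 120
  24 * 120 = 2880
Result: 2880

2880


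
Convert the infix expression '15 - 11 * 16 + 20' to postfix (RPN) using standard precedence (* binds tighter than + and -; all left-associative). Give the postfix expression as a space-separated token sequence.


Applying the shunting-yard algorithm:
  Operand 15 -> output
  Push '-' onto operator stack -> op-stack: [-]
  Operand 11 -> output
  Push '*' onto operator stack -> op-stack: [-, *]
  Operand 16 -> output
  See '+' (prec 1); top '*' (prec 2) >= it -> pop '*' to output
  See '+' (prec 1); top '-' (prec 1) >= it -> pop '-' to output
  Push '+' onto operator stack -> op-stack: [+]
  Operand 20 -> output
  End of input: pop '+' to output
Postfix result: 15 11 16 * - 20 +

15 11 16 * - 20 +


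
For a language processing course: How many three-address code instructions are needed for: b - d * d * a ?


Expression: b - d * d * a
Generating three-address code (respecting * over +/- precedence):
  Instruction 1: t1 = d * d
  Instruction 2: t2 = t1 * a
  Instruction 3: t3 = b - t2
Total instructions: 3

3


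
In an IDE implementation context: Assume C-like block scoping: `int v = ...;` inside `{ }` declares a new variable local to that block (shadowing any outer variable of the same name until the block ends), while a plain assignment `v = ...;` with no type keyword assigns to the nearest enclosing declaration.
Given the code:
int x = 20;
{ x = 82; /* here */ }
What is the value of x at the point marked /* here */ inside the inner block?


Analyzing scoping rules:
Outer scope: declares x = 20
Inner block: 'x = 82;' has no type keyword, so it is an assignment to the outer x (no shadowing)
Inside the block, after the assignment -> 82
Result: 82

82


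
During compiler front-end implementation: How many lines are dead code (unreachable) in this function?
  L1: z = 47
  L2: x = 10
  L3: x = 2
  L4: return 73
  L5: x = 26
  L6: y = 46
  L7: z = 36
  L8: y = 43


Analyzing control flow:
  L1: reachable (before return)
  L2: reachable (before return)
  L3: reachable (before return)
  L4: reachable (return statement)
  L5: DEAD (after return at L4)
  L6: DEAD (after return at L4)
  L7: DEAD (after return at L4)
  L8: DEAD (after return at L4)
Return at L4, total lines = 8
Dead lines: L5 through L8
Count: 4

4


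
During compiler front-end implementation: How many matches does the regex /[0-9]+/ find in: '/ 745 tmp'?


Pattern: /[0-9]+/ (int literals)
Input: '/ 745 tmp'
Scanning for matches:
  Match 1: '745'
Total matches: 1

1


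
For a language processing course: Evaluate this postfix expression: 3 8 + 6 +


Processing tokens left to right:
Push 3, Push 8
Pop 3 and 8, compute 3 + 8 = 11, push 11
Push 6
Pop 11 and 6, compute 11 + 6 = 17, push 17
Stack result: 17

17


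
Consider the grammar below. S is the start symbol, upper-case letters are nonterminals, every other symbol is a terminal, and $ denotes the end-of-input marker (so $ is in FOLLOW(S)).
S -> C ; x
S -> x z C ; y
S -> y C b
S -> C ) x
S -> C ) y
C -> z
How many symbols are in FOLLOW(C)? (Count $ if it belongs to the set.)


S is the start symbol and does not occur in any rule body, so FOLLOW(S) = {$}.
Examining every occurrence of C in a rule body:
  S -> C ; x : C is followed by terminal ';' -> add ';'
  S -> x z C ; y : C is followed by terminal ';' -> add ';' (already in the set)
  S -> y C b : C is followed by terminal 'b' -> add 'b'
  S -> C ) x : C is followed by terminal ')' -> add ')'
  S -> C ) y : C is followed by terminal ')' -> add ')' (already in the set)
  C -> z : C does not occur in the body -> contributes nothing
FOLLOW(C) = {), ;, b}
Count: 3

3


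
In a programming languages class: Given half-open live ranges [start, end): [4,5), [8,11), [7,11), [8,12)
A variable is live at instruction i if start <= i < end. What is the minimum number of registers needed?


Live ranges:
  Var0: [4, 5)
  Var1: [8, 11)
  Var2: [7, 11)
  Var3: [8, 12)
Sweep-line events (position, delta, active):
  pos=4 start -> active=1
  pos=5 end -> active=0
  pos=7 start -> active=1
  pos=8 start -> active=2
  pos=8 start -> active=3
  pos=11 end -> active=2
  pos=11 end -> active=1
  pos=12 end -> active=0
Maximum simultaneous active: 3
Minimum registers needed: 3

3


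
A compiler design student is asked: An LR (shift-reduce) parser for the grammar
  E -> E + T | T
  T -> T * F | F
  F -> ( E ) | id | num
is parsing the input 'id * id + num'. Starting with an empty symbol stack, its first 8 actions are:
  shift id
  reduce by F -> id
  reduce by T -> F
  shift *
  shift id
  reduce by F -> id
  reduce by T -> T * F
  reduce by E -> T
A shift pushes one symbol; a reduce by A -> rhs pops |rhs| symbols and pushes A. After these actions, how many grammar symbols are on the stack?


Tracking the symbol stack through each action:
  Action 1: shift 'id' : push -> stack = [id] (size 1)
  Action 2: reduce by F -> id : pop 1, push F -> stack = [F] (size 1)
  Action 3: reduce by T -> F : pop 1, push T -> stack = [T] (size 1)
  Action 4: shift '*' : push -> stack = [T, *] (size 2)
  Action 5: shift 'id' : push -> stack = [T, *, id] (size 3)
  Action 6: reduce by F -> id : pop 1, push F -> stack = [T, *, F] (size 3)
  Action 7: reduce by T -> T * F : pop 3, push T -> stack = [T] (size 1)
  Action 8: reduce by E -> T : pop 1, push E -> stack = [E] (size 1)
Final stack size: 1

1


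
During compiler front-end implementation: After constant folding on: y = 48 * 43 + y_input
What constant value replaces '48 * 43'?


Identifying constant sub-expression:
  Original: y = 48 * 43 + y_input
  48 and 43 are both compile-time constants
  Evaluating: 48 * 43 = 2064
  After folding: y = 2064 + y_input

2064


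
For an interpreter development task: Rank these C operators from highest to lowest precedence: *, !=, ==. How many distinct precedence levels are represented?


Looking up precedence for each operator:
  * -> precedence 6
  != -> precedence 3
  == -> precedence 3
Sorted highest to lowest: *, !=, ==
Distinct precedence values: [6, 3]
Number of distinct levels: 2

2


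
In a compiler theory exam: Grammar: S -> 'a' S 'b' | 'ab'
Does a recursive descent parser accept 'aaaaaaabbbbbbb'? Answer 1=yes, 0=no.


Grammar accepts strings of the form a^n b^n (n >= 1)
Word: 'aaaaaaabbbbbbb'
Counting: 7 a's and 7 b's
Check: 7 == 7? Yes
Derivation (S -> aSb applied 6 time(s), then S -> ab): S => aSb => aaSbb => aaaSbbb => aaaaSbbbb => aaaaaSbbbbb => aaaaaaSbbbbbb => aaaaaaabbbbbbb
Accepted

1


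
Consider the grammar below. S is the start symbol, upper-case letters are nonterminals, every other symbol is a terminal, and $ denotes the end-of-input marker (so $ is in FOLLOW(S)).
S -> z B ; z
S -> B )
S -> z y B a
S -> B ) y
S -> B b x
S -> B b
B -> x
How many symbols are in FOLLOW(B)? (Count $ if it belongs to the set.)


S is the start symbol and does not occur in any rule body, so FOLLOW(S) = {$}.
Examining every occurrence of B in a rule body:
  S -> z B ; z : B is followed by terminal ';' -> add ';'
  S -> B ) : B is followed by terminal ')' -> add ')'
  S -> z y B a : B is followed by terminal 'a' -> add 'a'
  S -> B ) y : B is followed by terminal ')' -> add ')' (already in the set)
  S -> B b x : B is followed by terminal 'b' -> add 'b'
  S -> B b : B is followed by terminal 'b' -> add 'b' (already in the set)
  B -> x : B does not occur in the body -> contributes nothing
FOLLOW(B) = {), ;, a, b}
Count: 4

4


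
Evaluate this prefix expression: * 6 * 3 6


Parsing prefix expression: * 6 * 3 6
Step 1: Innermost operation '* 3 6'
  3 * 6 = 18
Step 2: Outer operation '* 6 [18]'
  6 * 18 = 108

108


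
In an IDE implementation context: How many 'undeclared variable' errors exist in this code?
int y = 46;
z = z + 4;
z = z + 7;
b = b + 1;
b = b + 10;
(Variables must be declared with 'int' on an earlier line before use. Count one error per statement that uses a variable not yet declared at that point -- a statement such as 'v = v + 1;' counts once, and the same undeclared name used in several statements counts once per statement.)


Scanning code line by line:
  Line 1: declare 'y' -> declared = ['y']
  Line 2: use 'z' -> ERROR (undeclared)
  Line 3: use 'z' -> ERROR (undeclared)
  Line 4: use 'b' -> ERROR (undeclared)
  Line 5: use 'b' -> ERROR (undeclared)
Total undeclared variable errors: 4

4


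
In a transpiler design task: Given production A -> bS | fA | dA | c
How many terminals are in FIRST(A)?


Production: A -> bS | fA | dA | c
Examining each alternative for leading terminals:
  A -> bS : first terminal = 'b'
  A -> fA : first terminal = 'f'
  A -> dA : first terminal = 'd'
  A -> c : first terminal = 'c'
FIRST(A) = {b, c, d, f}
Count: 4

4


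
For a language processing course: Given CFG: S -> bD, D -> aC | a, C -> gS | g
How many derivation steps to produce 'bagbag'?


Grammar: S -> bD, D -> aC | a, C -> gS | g
Deriving 'bagbag':
Step 1: S -> bD => bD
Step 2: D -> aC => baC
Step 3: C -> gS => bagS
Step 4: S -> bD => bagbD
Step 5: D -> aC => bagbaC
Step 6: C -> g => bagbag
Total derivation steps: 6

6


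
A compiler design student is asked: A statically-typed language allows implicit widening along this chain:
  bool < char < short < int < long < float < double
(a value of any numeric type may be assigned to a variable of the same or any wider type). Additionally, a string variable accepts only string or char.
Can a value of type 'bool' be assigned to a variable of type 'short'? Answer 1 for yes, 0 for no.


Target variable type: short
Source value type: bool
Numeric ranks: bool=0, short=2
Widening allowed iff rank(source) <= rank(target): 0 <= 2? Yes
Result: 1

1


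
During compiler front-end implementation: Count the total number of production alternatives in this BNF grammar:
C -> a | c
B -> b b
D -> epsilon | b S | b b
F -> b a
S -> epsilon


Counting alternatives per rule:
  C: 2 alternative(s)
  B: 1 alternative(s)
  D: 3 alternative(s)
  F: 1 alternative(s)
  S: 1 alternative(s)
Sum: 2 + 1 + 3 + 1 + 1 = 8

8


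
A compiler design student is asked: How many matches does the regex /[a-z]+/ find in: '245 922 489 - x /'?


Pattern: /[a-z]+/ (identifiers)
Input: '245 922 489 - x /'
Scanning for matches:
  Match 1: 'x'
Total matches: 1

1


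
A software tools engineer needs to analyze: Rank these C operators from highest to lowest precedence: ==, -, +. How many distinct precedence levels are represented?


Looking up precedence for each operator:
  == -> precedence 3
  - -> precedence 5
  + -> precedence 5
Sorted highest to lowest: -, +, ==
Distinct precedence values: [5, 3]
Number of distinct levels: 2

2


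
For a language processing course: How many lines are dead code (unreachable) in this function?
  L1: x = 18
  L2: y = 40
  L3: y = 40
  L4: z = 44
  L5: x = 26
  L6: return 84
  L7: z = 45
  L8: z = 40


Analyzing control flow:
  L1: reachable (before return)
  L2: reachable (before return)
  L3: reachable (before return)
  L4: reachable (before return)
  L5: reachable (before return)
  L6: reachable (return statement)
  L7: DEAD (after return at L6)
  L8: DEAD (after return at L6)
Return at L6, total lines = 8
Dead lines: L7 through L8
Count: 2

2


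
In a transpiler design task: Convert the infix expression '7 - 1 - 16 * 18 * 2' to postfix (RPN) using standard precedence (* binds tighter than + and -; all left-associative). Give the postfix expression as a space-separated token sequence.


Applying the shunting-yard algorithm:
  Operand 7 -> output
  Push '-' onto operator stack -> op-stack: [-]
  Operand 1 -> output
  See '-' (prec 1); top '-' (prec 1) >= it -> pop '-' to output
  Push '-' onto operator stack -> op-stack: [-]
  Operand 16 -> output
  Push '*' onto operator stack -> op-stack: [-, *]
  Operand 18 -> output
  See '*' (prec 2); top '*' (prec 2) >= it -> pop '*' to output
  Push '*' onto operator stack -> op-stack: [-, *]
  Operand 2 -> output
  End of input: pop '*' to output
  End of input: pop '-' to output
Postfix result: 7 1 - 16 18 * 2 * -

7 1 - 16 18 * 2 * -


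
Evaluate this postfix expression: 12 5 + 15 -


Processing tokens left to right:
Push 12, Push 5
Pop 12 and 5, compute 12 + 5 = 17, push 17
Push 15
Pop 17 and 15, compute 17 - 15 = 2, push 2
Stack result: 2

2


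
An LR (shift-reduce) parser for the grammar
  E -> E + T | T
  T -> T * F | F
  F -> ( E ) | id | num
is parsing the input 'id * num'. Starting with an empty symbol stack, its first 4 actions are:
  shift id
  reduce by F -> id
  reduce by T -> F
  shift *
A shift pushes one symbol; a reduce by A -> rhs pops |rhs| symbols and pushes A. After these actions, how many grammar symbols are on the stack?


Tracking the symbol stack through each action:
  Action 1: shift 'id' : push -> stack = [id] (size 1)
  Action 2: reduce by F -> id : pop 1, push F -> stack = [F] (size 1)
  Action 3: reduce by T -> F : pop 1, push T -> stack = [T] (size 1)
  Action 4: shift '*' : push -> stack = [T, *] (size 2)
Final stack size: 2

2


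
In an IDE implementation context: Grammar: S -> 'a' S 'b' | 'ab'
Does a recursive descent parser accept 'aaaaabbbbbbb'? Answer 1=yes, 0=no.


Grammar accepts strings of the form a^n b^n (n >= 1)
Word: 'aaaaabbbbbbb'
Counting: 5 a's and 7 b's
Check: 5 == 7? No
Mismatch: a-count != b-count
Rejected

0


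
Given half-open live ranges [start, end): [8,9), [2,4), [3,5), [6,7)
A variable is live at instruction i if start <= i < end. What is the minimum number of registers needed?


Live ranges:
  Var0: [8, 9)
  Var1: [2, 4)
  Var2: [3, 5)
  Var3: [6, 7)
Sweep-line events (position, delta, active):
  pos=2 start -> active=1
  pos=3 start -> active=2
  pos=4 end -> active=1
  pos=5 end -> active=0
  pos=6 start -> active=1
  pos=7 end -> active=0
  pos=8 start -> active=1
  pos=9 end -> active=0
Maximum simultaneous active: 2
Minimum registers needed: 2

2


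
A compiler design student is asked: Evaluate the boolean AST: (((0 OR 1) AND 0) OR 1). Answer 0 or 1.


Step 1: Evaluate inner node
  0 OR 1 = 1
Step 2: Evaluate next node
  1 AND 0 = 0
Step 3: Evaluate root node
  0 OR 1 = 1

1


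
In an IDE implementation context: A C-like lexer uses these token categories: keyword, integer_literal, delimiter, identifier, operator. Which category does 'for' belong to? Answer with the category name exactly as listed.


Token: 'for'
Checking categories:
  identifier: no
  integer_literal: no
  operator: no
  keyword: YES
  delimiter: no
Category: keyword

keyword


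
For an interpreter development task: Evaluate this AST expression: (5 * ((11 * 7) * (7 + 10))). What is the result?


Expression: (5 * ((11 * 7) * (7 + 10)))
Evaluating step by step:
  11 * 7 = 77
  7 + 10 = 17
  77 * 17 = 1309
  5 * 1309 = 6545
Result: 6545

6545


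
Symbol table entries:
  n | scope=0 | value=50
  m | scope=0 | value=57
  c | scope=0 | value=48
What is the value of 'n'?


Searching symbol table for 'n':
  n | scope=0 | value=50 <- MATCH
  m | scope=0 | value=57
  c | scope=0 | value=48
Found 'n' at scope 0 with value 50

50


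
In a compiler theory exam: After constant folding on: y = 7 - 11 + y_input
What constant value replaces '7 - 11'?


Identifying constant sub-expression:
  Original: y = 7 - 11 + y_input
  7 and 11 are both compile-time constants
  Evaluating: 7 - 11 = -4
  After folding: y = -4 + y_input

-4


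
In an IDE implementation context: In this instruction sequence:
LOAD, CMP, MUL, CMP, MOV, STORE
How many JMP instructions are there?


Scanning instruction sequence for JMP:
  Position 1: LOAD
  Position 2: CMP
  Position 3: MUL
  Position 4: CMP
  Position 5: MOV
  Position 6: STORE
Matches at positions: []
Total JMP count: 0

0


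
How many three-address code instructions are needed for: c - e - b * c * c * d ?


Expression: c - e - b * c * c * d
Generating three-address code (respecting * over +/- precedence):
  Instruction 1: t1 = b * c
  Instruction 2: t2 = t1 * c
  Instruction 3: t3 = t2 * d
  Instruction 4: t4 = c - e
  Instruction 5: t5 = t4 - t3
Total instructions: 5

5


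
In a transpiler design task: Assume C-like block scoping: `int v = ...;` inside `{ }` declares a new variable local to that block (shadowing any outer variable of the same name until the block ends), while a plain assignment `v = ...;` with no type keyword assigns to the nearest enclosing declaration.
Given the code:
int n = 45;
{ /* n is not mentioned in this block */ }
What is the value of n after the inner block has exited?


Analyzing scoping rules:
Outer scope: declares n = 45
Inner block: n is neither redeclared nor assigned -> unchanged
After the block -> 45
Result: 45

45


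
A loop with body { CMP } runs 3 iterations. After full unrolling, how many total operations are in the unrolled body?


Loop body operations: CMP (1 op per iteration)
Unrolling 3 iterations:
  Iteration 1: CMP (1 ops)
  Iteration 2: CMP (1 ops)
  Iteration 3: CMP (1 ops)
Total: 3 iterations * 1 ops/iter = 3 operations

3


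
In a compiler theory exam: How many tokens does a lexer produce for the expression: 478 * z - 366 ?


Scanning '478 * z - 366'
Token 1: '478' -> integer_literal
Token 2: '*' -> operator
Token 3: 'z' -> identifier
Token 4: '-' -> operator
Token 5: '366' -> integer_literal
Total tokens: 5

5


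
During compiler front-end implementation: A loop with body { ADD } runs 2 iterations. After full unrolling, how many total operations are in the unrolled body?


Loop body operations: ADD (1 op per iteration)
Unrolling 2 iterations:
  Iteration 1: ADD (1 ops)
  Iteration 2: ADD (1 ops)
Total: 2 iterations * 1 ops/iter = 2 operations

2


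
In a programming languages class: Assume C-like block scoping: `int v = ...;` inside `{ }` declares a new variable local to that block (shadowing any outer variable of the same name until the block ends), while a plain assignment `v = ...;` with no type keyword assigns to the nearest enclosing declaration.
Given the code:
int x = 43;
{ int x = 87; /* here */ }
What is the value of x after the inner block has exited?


Analyzing scoping rules:
Outer scope: declares x = 43
Inner block: 'int x = 87;' declares a NEW x that shadows the outer one
When the block exits the inner x goes out of scope; the outer x was never modified -> 43
Result: 43

43


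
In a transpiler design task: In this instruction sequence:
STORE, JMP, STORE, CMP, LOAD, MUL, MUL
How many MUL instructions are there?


Scanning instruction sequence for MUL:
  Position 1: STORE
  Position 2: JMP
  Position 3: STORE
  Position 4: CMP
  Position 5: LOAD
  Position 6: MUL <- MATCH
  Position 7: MUL <- MATCH
Matches at positions: [6, 7]
Total MUL count: 2

2


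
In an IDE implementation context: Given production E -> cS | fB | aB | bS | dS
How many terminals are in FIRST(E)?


Production: E -> cS | fB | aB | bS | dS
Examining each alternative for leading terminals:
  E -> cS : first terminal = 'c'
  E -> fB : first terminal = 'f'
  E -> aB : first terminal = 'a'
  E -> bS : first terminal = 'b'
  E -> dS : first terminal = 'd'
FIRST(E) = {a, b, c, d, f}
Count: 5

5


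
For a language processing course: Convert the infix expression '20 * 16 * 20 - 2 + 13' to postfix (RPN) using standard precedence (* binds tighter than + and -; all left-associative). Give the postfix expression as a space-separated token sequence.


Applying the shunting-yard algorithm:
  Operand 20 -> output
  Push '*' onto operator stack -> op-stack: [*]
  Operand 16 -> output
  See '*' (prec 2); top '*' (prec 2) >= it -> pop '*' to output
  Push '*' onto operator stack -> op-stack: [*]
  Operand 20 -> output
  See '-' (prec 1); top '*' (prec 2) >= it -> pop '*' to output
  Push '-' onto operator stack -> op-stack: [-]
  Operand 2 -> output
  See '+' (prec 1); top '-' (prec 1) >= it -> pop '-' to output
  Push '+' onto operator stack -> op-stack: [+]
  Operand 13 -> output
  End of input: pop '+' to output
Postfix result: 20 16 * 20 * 2 - 13 +

20 16 * 20 * 2 - 13 +


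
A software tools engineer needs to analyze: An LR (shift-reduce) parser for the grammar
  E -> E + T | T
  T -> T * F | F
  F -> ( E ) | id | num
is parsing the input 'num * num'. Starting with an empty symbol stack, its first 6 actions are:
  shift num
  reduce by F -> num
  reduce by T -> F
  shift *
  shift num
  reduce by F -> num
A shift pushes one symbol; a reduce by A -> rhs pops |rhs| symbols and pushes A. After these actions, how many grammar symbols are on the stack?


Tracking the symbol stack through each action:
  Action 1: shift 'num' : push -> stack = [num] (size 1)
  Action 2: reduce by F -> num : pop 1, push F -> stack = [F] (size 1)
  Action 3: reduce by T -> F : pop 1, push T -> stack = [T] (size 1)
  Action 4: shift '*' : push -> stack = [T, *] (size 2)
  Action 5: shift 'num' : push -> stack = [T, *, num] (size 3)
  Action 6: reduce by F -> num : pop 1, push F -> stack = [T, *, F] (size 3)
Final stack size: 3

3


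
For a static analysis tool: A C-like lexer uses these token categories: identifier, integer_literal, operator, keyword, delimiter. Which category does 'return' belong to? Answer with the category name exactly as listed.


Token: 'return'
Checking categories:
  identifier: no
  integer_literal: no
  operator: no
  keyword: YES
  delimiter: no
Category: keyword

keyword


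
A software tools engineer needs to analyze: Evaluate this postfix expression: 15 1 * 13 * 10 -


Processing tokens left to right:
Push 15, Push 1
Pop 15 and 1, compute 15 * 1 = 15, push 15
Push 13
Pop 15 and 13, compute 15 * 13 = 195, push 195
Push 10
Pop 195 and 10, compute 195 - 10 = 185, push 185
Stack result: 185

185


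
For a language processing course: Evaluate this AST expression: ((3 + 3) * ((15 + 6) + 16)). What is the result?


Expression: ((3 + 3) * ((15 + 6) + 16))
Evaluating step by step:
  3 + 3 = 6
  15 + 6 = 21
  21 + 16 = 37
  6 * 37 = 222
Result: 222

222


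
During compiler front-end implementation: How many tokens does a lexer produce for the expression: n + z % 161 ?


Scanning 'n + z % 161'
Token 1: 'n' -> identifier
Token 2: '+' -> operator
Token 3: 'z' -> identifier
Token 4: '%' -> operator
Token 5: '161' -> integer_literal
Total tokens: 5

5


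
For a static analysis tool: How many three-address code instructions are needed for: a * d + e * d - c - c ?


Expression: a * d + e * d - c - c
Generating three-address code (respecting * over +/- precedence):
  Instruction 1: t1 = a * d
  Instruction 2: t2 = e * d
  Instruction 3: t3 = t1 + t2
  Instruction 4: t4 = t3 - c
  Instruction 5: t5 = t4 - c
Total instructions: 5

5


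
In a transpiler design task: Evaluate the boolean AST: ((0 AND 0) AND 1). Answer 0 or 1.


Step 1: Evaluate inner node
  0 AND 0 = 0
Step 2: Evaluate root node
  0 AND 1 = 0

0


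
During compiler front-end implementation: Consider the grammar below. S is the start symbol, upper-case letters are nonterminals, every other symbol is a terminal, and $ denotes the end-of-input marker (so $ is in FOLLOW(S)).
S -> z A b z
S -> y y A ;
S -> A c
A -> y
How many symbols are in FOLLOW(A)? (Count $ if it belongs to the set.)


S is the start symbol and does not occur in any rule body, so FOLLOW(S) = {$}.
Examining every occurrence of A in a rule body:
  S -> z A b z : A is followed by terminal 'b' -> add 'b'
  S -> y y A ; : A is followed by terminal ';' -> add ';'
  S -> A c : A is followed by terminal 'c' -> add 'c'
  A -> y : A does not occur in the body -> contributes nothing
FOLLOW(A) = {;, b, c}
Count: 3

3


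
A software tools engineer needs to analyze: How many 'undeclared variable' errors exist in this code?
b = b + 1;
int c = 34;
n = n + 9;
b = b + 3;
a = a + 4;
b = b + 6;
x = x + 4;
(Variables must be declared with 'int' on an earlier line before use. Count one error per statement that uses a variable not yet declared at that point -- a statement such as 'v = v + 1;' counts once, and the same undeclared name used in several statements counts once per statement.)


Scanning code line by line:
  Line 1: use 'b' -> ERROR (undeclared)
  Line 2: declare 'c' -> declared = ['c']
  Line 3: use 'n' -> ERROR (undeclared)
  Line 4: use 'b' -> ERROR (undeclared)
  Line 5: use 'a' -> ERROR (undeclared)
  Line 6: use 'b' -> ERROR (undeclared)
  Line 7: use 'x' -> ERROR (undeclared)
Total undeclared variable errors: 6

6


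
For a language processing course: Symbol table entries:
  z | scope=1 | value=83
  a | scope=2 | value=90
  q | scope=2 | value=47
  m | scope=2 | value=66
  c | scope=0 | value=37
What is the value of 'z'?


Searching symbol table for 'z':
  z | scope=1 | value=83 <- MATCH
  a | scope=2 | value=90
  q | scope=2 | value=47
  m | scope=2 | value=66
  c | scope=0 | value=37
Found 'z' at scope 1 with value 83

83


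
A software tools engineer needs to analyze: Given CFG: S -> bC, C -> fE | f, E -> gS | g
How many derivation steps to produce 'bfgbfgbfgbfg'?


Grammar: S -> bC, C -> fE | f, E -> gS | g
Deriving 'bfgbfgbfgbfg':
Step 1: S -> bC => bC
Step 2: C -> fE => bfE
Step 3: E -> gS => bfgS
Step 4: S -> bC => bfgbC
Step 5: C -> fE => bfgbfE
Step 6: E -> gS => bfgbfgS
Step 7: S -> bC => bfgbfgbC
Step 8: C -> fE => bfgbfgbfE
Step 9: E -> gS => bfgbfgbfgS
Step 10: S -> bC => bfgbfgbfgbC
Step 11: C -> fE => bfgbfgbfgbfE
Step 12: E -> g => bfgbfgbfgbfg
Total derivation steps: 12

12


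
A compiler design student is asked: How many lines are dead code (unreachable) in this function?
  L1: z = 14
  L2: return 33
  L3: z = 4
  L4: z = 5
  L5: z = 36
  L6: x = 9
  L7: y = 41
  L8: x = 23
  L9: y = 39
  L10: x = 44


Analyzing control flow:
  L1: reachable (before return)
  L2: reachable (return statement)
  L3: DEAD (after return at L2)
  L4: DEAD (after return at L2)
  L5: DEAD (after return at L2)
  L6: DEAD (after return at L2)
  L7: DEAD (after return at L2)
  L8: DEAD (after return at L2)
  L9: DEAD (after return at L2)
  L10: DEAD (after return at L2)
Return at L2, total lines = 10
Dead lines: L3 through L10
Count: 8

8


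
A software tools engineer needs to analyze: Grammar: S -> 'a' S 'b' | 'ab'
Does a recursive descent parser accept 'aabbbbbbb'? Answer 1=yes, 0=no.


Grammar accepts strings of the form a^n b^n (n >= 1)
Word: 'aabbbbbbb'
Counting: 2 a's and 7 b's
Check: 2 == 7? No
Mismatch: a-count != b-count
Rejected

0


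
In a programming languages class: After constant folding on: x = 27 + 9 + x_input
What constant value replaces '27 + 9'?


Identifying constant sub-expression:
  Original: x = 27 + 9 + x_input
  27 and 9 are both compile-time constants
  Evaluating: 27 + 9 = 36
  After folding: x = 36 + x_input

36


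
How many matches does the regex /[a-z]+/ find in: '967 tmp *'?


Pattern: /[a-z]+/ (identifiers)
Input: '967 tmp *'
Scanning for matches:
  Match 1: 'tmp'
Total matches: 1

1


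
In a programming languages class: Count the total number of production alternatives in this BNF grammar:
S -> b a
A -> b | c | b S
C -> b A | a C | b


Counting alternatives per rule:
  S: 1 alternative(s)
  A: 3 alternative(s)
  C: 3 alternative(s)
Sum: 1 + 3 + 3 = 7

7


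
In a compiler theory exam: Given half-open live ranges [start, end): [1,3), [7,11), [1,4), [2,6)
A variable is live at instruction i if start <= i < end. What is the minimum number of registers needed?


Live ranges:
  Var0: [1, 3)
  Var1: [7, 11)
  Var2: [1, 4)
  Var3: [2, 6)
Sweep-line events (position, delta, active):
  pos=1 start -> active=1
  pos=1 start -> active=2
  pos=2 start -> active=3
  pos=3 end -> active=2
  pos=4 end -> active=1
  pos=6 end -> active=0
  pos=7 start -> active=1
  pos=11 end -> active=0
Maximum simultaneous active: 3
Minimum registers needed: 3

3
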